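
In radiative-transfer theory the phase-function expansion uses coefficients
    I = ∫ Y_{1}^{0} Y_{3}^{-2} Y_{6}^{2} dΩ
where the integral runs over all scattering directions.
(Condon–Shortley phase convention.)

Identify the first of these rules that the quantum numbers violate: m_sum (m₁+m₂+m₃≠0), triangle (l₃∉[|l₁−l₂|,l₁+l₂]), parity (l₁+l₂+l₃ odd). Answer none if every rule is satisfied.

m₁+m₂+m₃ = 0 − 2 + 2 = 0  ✓
triangle: need |l₁−l₂| ≤ l₃ ≤ l₁+l₂ = [2,4]; l₃=6 is outside  ✗
parity: l₁+l₂+l₃ = 10 is even

triangle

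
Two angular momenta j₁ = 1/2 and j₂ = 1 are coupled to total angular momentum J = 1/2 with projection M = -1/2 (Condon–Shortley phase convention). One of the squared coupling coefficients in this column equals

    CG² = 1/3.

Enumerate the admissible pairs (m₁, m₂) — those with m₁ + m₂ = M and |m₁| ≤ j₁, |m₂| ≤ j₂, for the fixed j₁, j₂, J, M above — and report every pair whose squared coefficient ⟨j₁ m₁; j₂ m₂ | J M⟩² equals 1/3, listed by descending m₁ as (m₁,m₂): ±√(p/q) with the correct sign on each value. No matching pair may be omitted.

(-1/2,0): −√(1/3)

Admissible pairs with m₁+m₂ = M = -1/2: (-1/2,0), (1/2,-1)
  (m₁,m₂)=(1/2,-1): CG² = 2/3, CG = +√(2/3)
  (m₁,m₂)=(-1/2,0): CG² = 1/3, CG = −√(1/3)   ← matches the target
Pairs with CG² = 1/3: (-1/2,0): −√(1/3)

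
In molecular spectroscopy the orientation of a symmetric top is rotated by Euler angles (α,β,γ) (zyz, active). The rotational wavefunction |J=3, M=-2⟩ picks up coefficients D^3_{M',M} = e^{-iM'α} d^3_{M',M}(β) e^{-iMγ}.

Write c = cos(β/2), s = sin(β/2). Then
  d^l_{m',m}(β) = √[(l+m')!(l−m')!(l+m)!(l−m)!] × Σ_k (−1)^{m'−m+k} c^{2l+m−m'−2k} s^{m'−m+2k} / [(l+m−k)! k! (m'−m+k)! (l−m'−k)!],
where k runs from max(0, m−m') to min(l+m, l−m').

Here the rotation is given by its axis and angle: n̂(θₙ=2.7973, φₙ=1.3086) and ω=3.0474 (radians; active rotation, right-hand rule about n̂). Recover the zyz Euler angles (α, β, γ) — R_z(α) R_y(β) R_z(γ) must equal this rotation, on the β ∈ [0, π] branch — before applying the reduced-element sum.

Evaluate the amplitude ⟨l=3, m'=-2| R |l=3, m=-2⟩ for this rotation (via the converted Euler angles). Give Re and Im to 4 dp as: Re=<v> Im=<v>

Axis–angle → zyz. n̂ = (sinθₙcosφₙ, sinθₙsinφₙ, cosθₙ) = (+0.087489, +0.325995, -0.941314), ω = 3.0474.
R = I cosω + sinω [n̂]ₓ + (1−cosω) n̂n̂ᵀ gives
  R = [-0.980292, +0.145449, -0.133683; -0.031618, -0.783493, -0.620596; -0.195005, -0.604139, +0.772651]
β = atan2(√(R₁₃²+R₂₃²), R₃₃) = 0.687790; α = atan2(R₂₃, R₁₃) mod 2π = 4.500220; γ = atan2(R₃₂, −R₃₁) mod 2π = 5.024613
First d^3_{-2,-2}(β=0.6878), then the phase factors e^{-i(-2)α} and e^{-i(-2)γ}:
Half-angle: c=0.941449, s=0.337157. N=√(1·120·1·120)=120.000000
k∈{0,1} keeps every argument non-negative
  k=0: (−1)^0·120.0000/(120)·0.9414^6·0.3372^0 = +0.696273
  k=1: (−1)^1·120.0000/(24)·0.9414^4·0.3372^2 = -0.446498
d^3_{-2,-2}(0.6878) = +0.696273 -0.446498 = +0.249775
D = (-0.911312+0.411717i)·(+0.249775)·(-0.811286-0.584650i) = +0.244790+0.049650i

Re=0.2448 Im=0.0496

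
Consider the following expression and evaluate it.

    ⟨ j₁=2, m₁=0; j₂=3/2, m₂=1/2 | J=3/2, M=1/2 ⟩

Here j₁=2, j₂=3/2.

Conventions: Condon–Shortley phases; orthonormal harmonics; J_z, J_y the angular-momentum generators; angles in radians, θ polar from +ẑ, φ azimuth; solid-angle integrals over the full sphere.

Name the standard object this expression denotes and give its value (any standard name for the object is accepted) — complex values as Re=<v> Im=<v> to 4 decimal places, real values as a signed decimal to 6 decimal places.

This is a Clebsch–Gordan (vector-coupling) coefficient.
j₁+j₂−J=2  J+j₁−j₂=2  J−j₁+j₂=1  j₁+j₂+J+1=6
(j₁±m₁, j₂±m₂, J±M) = (2,2,2,1,2,1)
P² = 16/45
sum k=1..2:
  [1] −1/1 = -1
  [2] +1/4 = 1/4
S = -3/4
C² = P²·S² = 1/5 ; C = -0.447214

Clebsch–Gordan coefficient, −√(1/5) ≈ -0.447214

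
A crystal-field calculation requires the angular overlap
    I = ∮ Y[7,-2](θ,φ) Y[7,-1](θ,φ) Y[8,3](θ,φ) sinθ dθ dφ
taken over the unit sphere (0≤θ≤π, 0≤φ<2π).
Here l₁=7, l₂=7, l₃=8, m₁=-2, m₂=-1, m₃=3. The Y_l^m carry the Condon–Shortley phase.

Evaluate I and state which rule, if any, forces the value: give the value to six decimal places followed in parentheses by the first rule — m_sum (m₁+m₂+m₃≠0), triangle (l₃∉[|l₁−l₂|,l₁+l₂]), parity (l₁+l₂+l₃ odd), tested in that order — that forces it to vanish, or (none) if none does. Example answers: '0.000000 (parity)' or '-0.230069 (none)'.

-0.059077 (none)

Rules hold: Σm=0, L=22 even, 0≤8≤14.
N = 15·15·17 = 3825
Δ = 6!·8!·8!/23! = 1/22086194130
Racah Σ t=0..6: t=0:+1/18289152000 t=1:−1/248832000 t=2:+1/24883200 t=3:−1/11943936 t=4:+1/24883200 t=5:−1/248832000 t=6:+1/18289152000 = -11/975421440
⇒ 3j(7 7 8; 0 0 0)² = 1750/289731, sgn -1
Racah Σ t=1..6: t=1:−1/3483648000 t=2:+1/139345920 t=3:−1/37324800 t=4:+1/49766400 t=5:−1/348364800 t=6:+1/20901888000 = -11/4180377600
⇒ 3j(7 7 8; -2 -1 3)² = 550/289731, sgn +1
4πI² = N·(3j₀)²·(3jₘ)² = 24062500/548653937
I = -1·√(0.0438573/4π) = -0.05907670
No selection rule forces the value: the integral is nonzero (none).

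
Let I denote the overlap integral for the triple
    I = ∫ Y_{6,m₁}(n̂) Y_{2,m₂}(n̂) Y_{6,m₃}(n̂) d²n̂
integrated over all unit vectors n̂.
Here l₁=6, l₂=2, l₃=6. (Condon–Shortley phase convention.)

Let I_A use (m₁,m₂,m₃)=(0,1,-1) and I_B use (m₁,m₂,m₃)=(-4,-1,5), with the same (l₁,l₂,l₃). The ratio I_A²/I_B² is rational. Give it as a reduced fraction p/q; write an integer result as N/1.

Shared (l₁,l₂,l₃)=(6,2,6): N and (l;000)² cancel in I_A²/I_B².
A: Δ = 2!·10!·2!/15! = 1/90090; Racah Σ t=1..2: t=1:−1/28800 t=2:+1/34560 = -1/172800; ⇒ 3j(6 2 6; 0 1 -1)² = 1/1430, sgn +1
B: Δ = 2!·10!·2!/15! = 1/90090; Racah Σ t=0..1: t=0:+1/7257600 t=1:−1/725760 = -1/806400; ⇒ 3j(6 2 6; -4 -1 5)² = 27/910, sgn +1
I_A²/I_B² = (1/1430)/(27/910) = 7/297

7/297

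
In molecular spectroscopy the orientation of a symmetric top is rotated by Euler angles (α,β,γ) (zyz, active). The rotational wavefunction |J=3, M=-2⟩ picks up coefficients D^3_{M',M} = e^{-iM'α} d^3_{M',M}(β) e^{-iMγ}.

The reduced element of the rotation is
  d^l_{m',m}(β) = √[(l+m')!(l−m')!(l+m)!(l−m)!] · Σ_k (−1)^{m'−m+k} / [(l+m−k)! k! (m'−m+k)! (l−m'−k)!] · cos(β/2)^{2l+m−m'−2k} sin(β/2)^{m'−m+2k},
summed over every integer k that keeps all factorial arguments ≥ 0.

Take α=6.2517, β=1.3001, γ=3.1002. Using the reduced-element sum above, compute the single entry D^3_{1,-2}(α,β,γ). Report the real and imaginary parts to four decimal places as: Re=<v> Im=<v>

First d^3_{1,-2}(β=1.3001), then the phase factors e^{-i(1)α} and e^{-i(-2)γ}:
c=cos(1.300100/2)=0.796054, s=sin(1.300100/2)=0.605226; N=√[24·2·1·120]=75.894664
k: max(0,(-2)−(1))=0 … min(3+(-2),3−(1))=1
  k=0: (−1)^3·75.8947/(12)·0.7961^3·0.6052^3 = -0.707310
  k=1: (−1)^4·75.8947/(24)·0.7961^1·0.6052^5 = +0.204424
d^3_{1,-2}(1.3001) = -0.707310 +0.204424 = -0.502887
Attach z-rotation phases: D = e^{-i(1)(6.2517)}·(-0.502887)·e^{-i(-2)(3.1002)} = -0.502225+0.025787i

Re=-0.5022 Im=0.0258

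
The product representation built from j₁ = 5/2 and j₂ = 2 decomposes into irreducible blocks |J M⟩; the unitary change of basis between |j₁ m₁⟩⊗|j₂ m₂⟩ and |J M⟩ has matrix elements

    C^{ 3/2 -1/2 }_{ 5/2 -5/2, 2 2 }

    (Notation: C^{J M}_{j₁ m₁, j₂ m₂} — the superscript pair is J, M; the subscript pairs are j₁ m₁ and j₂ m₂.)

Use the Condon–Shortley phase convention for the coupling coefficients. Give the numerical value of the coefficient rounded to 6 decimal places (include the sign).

triangle: 3!·2!·1!/7! = 12/5040
(j±m)!: 0!·5!·4!·0!·1!·2! = 5760
prefactor² = (2J+1)·Δ·N² = 384/7
  k=3: −1/(3!·0!·2!·1!·0!·0!) = -1/12
Σ = -1/12  ⇒  CG² = 384/7·(-1/12)² = 8/21
CG = −√(8/21) = -0.617213

−√(8/21) ≈ -0.617213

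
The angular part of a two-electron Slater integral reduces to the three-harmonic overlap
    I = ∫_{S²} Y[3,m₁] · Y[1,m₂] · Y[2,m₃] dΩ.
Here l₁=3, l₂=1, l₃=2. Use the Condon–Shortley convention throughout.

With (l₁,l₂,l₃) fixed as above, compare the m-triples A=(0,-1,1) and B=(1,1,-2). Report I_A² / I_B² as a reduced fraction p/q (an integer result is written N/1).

Shared (l₁,l₂,l₃)=(3,1,2): N and (l;000)² cancel in I_A²/I_B².
A: Δ = 2!·4!·0!/7! = 1/105; Racah Σ t=0..0: t=0:+1/12 = 1/12; ⇒ 3j(3 1 2; 0 -1 1)² = 1/35, sgn -1
B: Δ = 2!·4!·0!/7! = 1/105; Racah Σ t=2..2: t=2:+1/48 = 1/48; ⇒ 3j(3 1 2; 1 1 -2)² = 1/105, sgn +1
I_A²/I_B² = (1/35)/(1/105) = 3/1

3/1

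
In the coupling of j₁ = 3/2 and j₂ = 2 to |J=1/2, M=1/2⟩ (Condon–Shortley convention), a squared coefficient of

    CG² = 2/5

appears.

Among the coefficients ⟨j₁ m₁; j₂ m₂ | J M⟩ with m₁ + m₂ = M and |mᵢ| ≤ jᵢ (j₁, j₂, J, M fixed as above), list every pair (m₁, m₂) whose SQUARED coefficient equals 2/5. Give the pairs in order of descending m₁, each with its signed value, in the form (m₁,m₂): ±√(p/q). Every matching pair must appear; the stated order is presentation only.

(-3/2,2): −√(2/5)

Admissible pairs with m₁+m₂ = M = 1/2: (-3/2,2), (-1/2,1), (1/2,0), (3/2,-1)
  (m₁,m₂)=(3/2,-1): CG² = 1/10, CG = +√(1/10)
  (m₁,m₂)=(1/2,0): CG² = 1/5, CG = −√(1/5)
  (m₁,m₂)=(-1/2,1): CG² = 3/10, CG = +√(3/10)
  (m₁,m₂)=(-3/2,2): CG² = 2/5, CG = −√(2/5)   ← matches the target
Pairs with CG² = 2/5: (-3/2,2): −√(2/5)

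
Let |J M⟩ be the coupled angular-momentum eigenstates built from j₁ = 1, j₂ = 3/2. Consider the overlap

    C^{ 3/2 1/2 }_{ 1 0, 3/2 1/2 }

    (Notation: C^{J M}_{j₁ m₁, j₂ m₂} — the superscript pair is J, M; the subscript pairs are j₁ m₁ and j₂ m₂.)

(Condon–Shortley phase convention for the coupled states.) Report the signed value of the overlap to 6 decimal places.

−√(1/15) ≈ -0.258199

√[4·1!1!2!/5! · 1!1!2!1!2!1!] = √(4/15)
  +(−1)^0/∏(0,1,1,2,0,0)! = 1/2  (running 1/2)
  +(−1)^1/∏(1,0,0,1,1,1)! = -1  (running -1/2)
⟨..|..⟩ = √(4/15)·(-1/2) = -0.258199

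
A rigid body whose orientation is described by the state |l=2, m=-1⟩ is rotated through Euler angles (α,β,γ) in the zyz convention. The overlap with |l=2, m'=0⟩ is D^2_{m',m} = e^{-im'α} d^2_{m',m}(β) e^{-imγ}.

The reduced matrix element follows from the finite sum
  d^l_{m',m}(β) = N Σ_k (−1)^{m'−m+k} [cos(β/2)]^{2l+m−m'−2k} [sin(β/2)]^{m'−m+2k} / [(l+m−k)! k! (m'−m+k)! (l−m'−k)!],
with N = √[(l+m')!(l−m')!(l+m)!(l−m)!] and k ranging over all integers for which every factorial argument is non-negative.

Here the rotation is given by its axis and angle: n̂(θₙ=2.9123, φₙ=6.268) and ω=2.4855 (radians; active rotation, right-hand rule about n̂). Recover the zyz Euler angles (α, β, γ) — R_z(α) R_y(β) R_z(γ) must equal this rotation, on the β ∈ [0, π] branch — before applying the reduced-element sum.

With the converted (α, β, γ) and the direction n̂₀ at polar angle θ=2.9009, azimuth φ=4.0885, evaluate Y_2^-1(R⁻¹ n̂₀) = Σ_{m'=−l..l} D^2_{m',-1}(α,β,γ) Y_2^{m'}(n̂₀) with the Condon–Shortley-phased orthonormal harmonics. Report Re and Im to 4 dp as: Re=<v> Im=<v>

Axis–angle → zyz. n̂ = (sinθₙcosφₙ, sinθₙsinφₙ, cosθₙ) = (+0.227263, -0.003451, -0.973827), ω = 2.4855.
R = I cosω + sinω [n̂]ₓ + (1−cosω) n̂n̂ᵀ gives
  R = [-0.699808, +0.592654, -0.398785; -0.595465, -0.792361, -0.132612; -0.394575, +0.144660, +0.907405]
β = atan2(√(R₁₃²+R₂₃²), R₃₃) = 0.433728; α = atan2(R₂₃, R₁₃) mod 2π = 3.462628; γ = atan2(R₃₂, −R₃₁) mod 2π = 0.351406
Need the full column D^2_{m',-1} for m'=−2..2 at α=3.4626, β=0.4337, γ=0.3514.
cos(β/2)=0.976577, sin(β/2)=0.215168
d^2_{-2,-1}: single k=1 term ⇒ +0.400800;  D = +0.218748+0.335842i
d^2_{-1,-1}: k∈[0..1] ⇒ +0.909549 -0.132462 = +0.777087;  D = -0.607917-0.484046i
d^2_{0,-1}: k∈[0..1] ⇒ -0.490878 +0.023830 = -0.467048;  D = -0.438507-0.160767i
d^2_{1,-1}: k∈[0..1] ⇒ +0.132462 -0.002143 = +0.130318;  D = -0.130258-0.003957i
d^2_{2,-1}: single k=0 term ⇒ -0.019457;  D = -0.018641+0.005576i
Y_2^{m'}(θ=2.9009,φ=4.0885) and Σ D·Y over m':
  (+0.2187+0.3358i)·(-0.0070-0.0208i)  (-0.6079-0.4840i)·(+0.1045-0.1452i)  (-0.4385-0.1608i)·(+0.5770+0.0000i)  (-0.1303-0.0040i)·(-0.1045-0.1452i)  (-0.0186+0.0056i)·(-0.0070+0.0208i)
Y_2^-1(R⁻¹ n̂) = -0.368290-0.043096i

Re=-0.3683 Im=-0.0431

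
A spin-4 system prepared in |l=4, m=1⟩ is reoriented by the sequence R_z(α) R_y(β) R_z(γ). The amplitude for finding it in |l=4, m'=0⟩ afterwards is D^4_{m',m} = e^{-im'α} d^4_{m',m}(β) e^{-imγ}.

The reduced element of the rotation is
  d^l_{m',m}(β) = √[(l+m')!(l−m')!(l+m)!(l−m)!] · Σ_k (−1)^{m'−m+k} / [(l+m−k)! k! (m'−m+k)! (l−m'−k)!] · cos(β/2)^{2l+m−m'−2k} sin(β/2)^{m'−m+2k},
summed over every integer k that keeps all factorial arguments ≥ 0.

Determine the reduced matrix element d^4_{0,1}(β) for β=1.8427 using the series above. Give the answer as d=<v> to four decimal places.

d=0.3608

d^4_{0,1}(β=1.8427) via the finite sum:
c=cos(1.842700/2)=0.604746, s=sin(1.842700/2)=0.796419; N=√[24·24·120·6]=643.987578
k: max(0,(1)−(0))=1 … min(4+(1),4−(0))=4
  k=1: (−1)^0·643.9876/(144)·0.6047^7·0.7964^1 = +0.105357
  k=2: (−1)^1·643.9876/(24)·0.6047^5·0.7964^3 = -1.096362
  k=3: (−1)^2·643.9876/(24)·0.6047^3·0.7964^5 = +1.901480
  k=4: (−1)^3·643.9876/(144)·0.6047^1·0.7964^7 = -0.549640
d^4_{0,1}(1.8427) = +0.105357 -1.096362 +1.901480 -0.549640 = +0.360835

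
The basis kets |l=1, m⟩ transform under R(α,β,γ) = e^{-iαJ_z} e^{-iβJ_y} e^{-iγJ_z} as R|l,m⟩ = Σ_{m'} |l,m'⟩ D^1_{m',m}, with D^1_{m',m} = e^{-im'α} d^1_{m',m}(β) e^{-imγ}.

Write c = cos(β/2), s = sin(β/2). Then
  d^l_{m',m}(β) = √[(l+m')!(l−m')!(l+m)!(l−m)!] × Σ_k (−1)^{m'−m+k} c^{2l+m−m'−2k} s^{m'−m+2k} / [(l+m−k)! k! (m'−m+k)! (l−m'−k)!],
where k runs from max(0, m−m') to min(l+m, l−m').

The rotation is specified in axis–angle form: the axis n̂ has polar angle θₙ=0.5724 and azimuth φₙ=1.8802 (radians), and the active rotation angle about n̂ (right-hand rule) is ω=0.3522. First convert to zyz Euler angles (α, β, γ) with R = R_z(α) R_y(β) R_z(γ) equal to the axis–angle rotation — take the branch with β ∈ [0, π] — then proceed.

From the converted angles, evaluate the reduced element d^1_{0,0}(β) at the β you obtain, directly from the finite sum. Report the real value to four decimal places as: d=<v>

d=0.9820

Axis–angle → zyz. n̂ = (sinθₙcosφₙ, sinθₙsinφₙ, cosθₙ) = (-0.164928, +0.515931, +0.840603), ω = 0.3522.
R = I cosω + sinω [n̂]ₓ + (1−cosω) n̂n̂ᵀ gives
  R = [+0.940286, -0.295201, +0.169467; +0.284754, +0.954956, +0.083516; -0.186488, -0.030272, +0.981991]
β = atan2(√(R₁₃²+R₂₃²), R₃₃) = 0.190071; α = atan2(R₂₃, R₁₃) mod 2π = 0.457883; γ = atan2(R₃₂, −R₃₁) mod 2π = 6.122260
d^1_{0,0}(β=0.1901) via the finite sum:
With c≡cos(β/2)=0.995488 and s≡sin(β/2)=0.094893, N=[1·1·1·1]^{1/2}=1.000000
k: max(0,(0)−(0))=0 … min(1+(0),1−(0))=1
  k=0: (−1)^0·1.0000/(1)·0.9955^2·0.0949^0 = +0.990995
  k=1: (−1)^1·1.0000/(1)·0.9955^0·0.0949^2 = -0.009005
d^1_{0,0}(0.1901) = +0.990995 -0.009005 = +0.981991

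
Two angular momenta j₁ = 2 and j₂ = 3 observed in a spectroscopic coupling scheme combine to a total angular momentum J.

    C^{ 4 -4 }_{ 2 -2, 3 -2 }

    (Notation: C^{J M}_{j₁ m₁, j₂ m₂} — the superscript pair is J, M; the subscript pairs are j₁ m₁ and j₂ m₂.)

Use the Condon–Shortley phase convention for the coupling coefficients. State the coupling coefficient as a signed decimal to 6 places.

j₁+j₂−J=1  J+j₁−j₂=3  J−j₁+j₂=5  j₁+j₂+J+1=10
(j₁±m₁, j₂±m₂, J±M) = (0,4,1,5,0,8)
P² = 207360
sum k=1..1:
  [1] −1/720 = -1/720
S = -1/720
C² = P²·S² = 2/5 ; C = -0.632456

−√(2/5) ≈ -0.632456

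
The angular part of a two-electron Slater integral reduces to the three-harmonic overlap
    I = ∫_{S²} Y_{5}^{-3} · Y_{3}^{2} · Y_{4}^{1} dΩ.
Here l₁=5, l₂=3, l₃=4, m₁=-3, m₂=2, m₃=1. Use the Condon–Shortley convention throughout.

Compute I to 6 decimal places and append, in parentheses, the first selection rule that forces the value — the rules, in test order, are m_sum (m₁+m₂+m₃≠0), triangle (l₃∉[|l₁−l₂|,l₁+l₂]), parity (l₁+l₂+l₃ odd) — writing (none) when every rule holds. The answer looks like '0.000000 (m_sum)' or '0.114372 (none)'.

m-sum 0 ✓  L=12 even ✓  2≤4≤8 ✓
Π(2lᵢ+1) = 11×7×9 = 693
triangle coeff Δ(5,3,4) = 1/180180
Σ_t [1,3]: t=1:−1/576 t=2:+1/144 t=3:−1/576 = 1/288
(3j)²=20/1001 [(5 3 4; 0 0 0)], sign=+1
Σ_t [3,4]: t=3:−1/1440 t=4:+1/1152 = 1/5760
(3j)²=1/858 [(5 3 4; -3 2 1)], sign=-1
⇒ 4πI² = 30/1859
I = (-1)√(30/1859/(4π)) = -0.03583571
No selection rule forces the value: the integral is nonzero (none).

-0.035836 (none)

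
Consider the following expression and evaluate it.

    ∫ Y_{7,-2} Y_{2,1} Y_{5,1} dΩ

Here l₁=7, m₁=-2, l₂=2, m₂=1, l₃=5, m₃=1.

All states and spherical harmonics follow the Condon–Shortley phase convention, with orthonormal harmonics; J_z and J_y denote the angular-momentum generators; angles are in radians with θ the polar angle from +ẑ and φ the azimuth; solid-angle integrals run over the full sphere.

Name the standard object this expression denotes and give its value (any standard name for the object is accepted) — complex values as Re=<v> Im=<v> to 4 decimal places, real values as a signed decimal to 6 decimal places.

This is a Gaunt coefficient — the integral of a triple product of spherical harmonics over the sphere.
m-sum 0 ✓  L=14 even ✓  5≤5≤9 ✓
Π(2lᵢ+1) = 15×5×11 = 825
triangle coeff Δ(7,2,5) = 1/15015
Σ_t [2,2]: t=2:+1/57600 = 1/57600
(3j)²=21/715 [(7 2 5; 0 0 0)], sign=-1
Σ_t [3,3]: t=3:−1/103680 = -1/103680
(3j)²=4/143 [(7 2 5; -2 1 1)], sign=-1
⇒ 4πI² = 1260/1859
I = (+1)√(1260/1859/(4π)) = 0.23224194

Gaunt coefficient, +0.232242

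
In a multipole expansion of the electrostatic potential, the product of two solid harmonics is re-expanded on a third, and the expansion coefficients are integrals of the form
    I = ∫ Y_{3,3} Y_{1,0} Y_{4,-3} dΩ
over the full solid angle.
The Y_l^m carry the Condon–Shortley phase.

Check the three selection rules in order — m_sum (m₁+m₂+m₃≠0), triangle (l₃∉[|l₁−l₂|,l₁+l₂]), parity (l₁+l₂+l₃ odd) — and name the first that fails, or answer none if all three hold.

Σmᵢ = 0  ✓
l₃∈[|l₁−l₂|,l₁+l₂]=[2,4], have l₃=4  ✓
Σlᵢ = 8 ⇒ even  ✓

none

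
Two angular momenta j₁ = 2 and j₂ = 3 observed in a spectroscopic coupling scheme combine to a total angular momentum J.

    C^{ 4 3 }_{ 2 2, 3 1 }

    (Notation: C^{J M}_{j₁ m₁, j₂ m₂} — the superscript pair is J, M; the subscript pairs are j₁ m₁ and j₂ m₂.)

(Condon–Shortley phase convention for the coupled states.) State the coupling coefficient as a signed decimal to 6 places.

+√(1/2) ≈ +0.707107

√[9·1!3!5!/10! · 4!0!4!2!7!1!] = √(10368)
  +(−1)^0/∏(0,1,0,4,3,1)! = 1/144  (running 1/144)
⟨..|..⟩ = √(10368)·(1/144) = +0.707107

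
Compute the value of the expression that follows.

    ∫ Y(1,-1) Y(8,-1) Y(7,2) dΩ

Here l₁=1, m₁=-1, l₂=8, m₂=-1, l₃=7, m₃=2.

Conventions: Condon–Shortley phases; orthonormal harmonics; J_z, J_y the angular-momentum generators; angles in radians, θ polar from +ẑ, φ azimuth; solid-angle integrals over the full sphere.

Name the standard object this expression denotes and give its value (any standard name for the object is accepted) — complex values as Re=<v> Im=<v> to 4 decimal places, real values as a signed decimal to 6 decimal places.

This is a Gaunt coefficient — the integral of a triple product of spherical harmonics over the sphere.
Rules hold: Σm=0, L=16 even, 7≤7≤9.
N = 3·17·15 = 765
Δ = 2!·0!·14!/17! = 1/2040
Racah Σ t=1..1: t=1:−1/25401600 = -1/25401600
⇒ 3j(1 8 7; 0 0 0)² = 8/255, sgn +1
Racah Σ t=2..2: t=2:+1/87091200 = 1/87091200
⇒ 3j(1 8 7; -1 -1 2)² = 7/680, sgn -1
4πI² = N·(3j₀)²·(3jₘ)² = 21/85
I = -1·√(0.247059/4π) = -0.14021525

Gaunt coefficient, -0.140215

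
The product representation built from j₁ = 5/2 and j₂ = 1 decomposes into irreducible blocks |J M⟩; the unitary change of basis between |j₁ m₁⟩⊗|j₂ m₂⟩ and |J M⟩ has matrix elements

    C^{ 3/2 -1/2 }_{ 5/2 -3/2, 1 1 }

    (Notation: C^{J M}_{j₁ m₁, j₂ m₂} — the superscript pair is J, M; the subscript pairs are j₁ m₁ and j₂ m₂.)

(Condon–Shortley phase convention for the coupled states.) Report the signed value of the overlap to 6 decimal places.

√[4·2!3!0!/6! · 1!4!2!0!1!2!] = √(32/5)
  +(−1)^2/∏(2,0,2,0,1,0)! = 1/4  (running 1/4)
⟨..|..⟩ = √(32/5)·(1/4) = +0.632456

+0.632456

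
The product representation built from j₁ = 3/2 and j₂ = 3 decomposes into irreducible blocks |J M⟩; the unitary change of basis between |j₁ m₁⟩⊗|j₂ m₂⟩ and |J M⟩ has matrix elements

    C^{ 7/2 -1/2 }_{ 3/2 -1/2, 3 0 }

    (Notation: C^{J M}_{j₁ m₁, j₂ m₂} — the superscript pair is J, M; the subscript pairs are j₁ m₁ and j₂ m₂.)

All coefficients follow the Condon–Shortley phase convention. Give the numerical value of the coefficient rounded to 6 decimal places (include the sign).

triangle: 1!·2!·5!/9! = 240/362880
(j±m)!: 1!·2!·3!·3!·3!·4! = 10368
prefactor² = (2J+1)·Δ·N² = 384/7
  k=0: +1/(0!·1!·2!·3!·0!·2!) = 1/24
  k=1: −1/(1!·0!·1!·2!·1!·3!) = -1/12
Σ = -1/24  ⇒  CG² = 384/7·(-1/24)² = 2/21
CG = −√(2/21) = -0.308607

-0.308607  (= −√(2/21))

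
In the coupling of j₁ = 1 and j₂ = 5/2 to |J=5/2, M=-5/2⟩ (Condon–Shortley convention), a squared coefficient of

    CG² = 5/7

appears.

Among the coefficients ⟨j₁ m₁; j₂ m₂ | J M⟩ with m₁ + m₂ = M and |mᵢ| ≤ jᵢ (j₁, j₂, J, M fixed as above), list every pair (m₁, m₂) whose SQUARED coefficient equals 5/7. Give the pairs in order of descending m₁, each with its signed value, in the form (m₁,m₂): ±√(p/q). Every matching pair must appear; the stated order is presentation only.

Admissible pairs with m₁+m₂ = M = -5/2: (-1,-3/2), (0,-5/2)
  (m₁,m₂)=(0,-5/2): CG² = 5/7, CG = +√(5/7)   ← matches the target
  (m₁,m₂)=(-1,-3/2): CG² = 2/7, CG = −√(2/7)
Pairs with CG² = 5/7: (0,-5/2): +√(5/7)

(0,-5/2): +√(5/7)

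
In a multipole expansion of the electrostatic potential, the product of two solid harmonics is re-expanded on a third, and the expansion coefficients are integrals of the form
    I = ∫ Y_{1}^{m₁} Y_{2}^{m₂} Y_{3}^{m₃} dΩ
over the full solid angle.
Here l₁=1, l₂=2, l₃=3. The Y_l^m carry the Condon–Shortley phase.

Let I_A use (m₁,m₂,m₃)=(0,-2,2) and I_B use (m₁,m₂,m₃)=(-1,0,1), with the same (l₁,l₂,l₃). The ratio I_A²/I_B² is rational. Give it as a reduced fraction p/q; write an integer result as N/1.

Same 1,2,3: normalisation and zero-m 3j drop out of the ratio.
A: Δ: 0! 2! 4! / 7! → 1/105; sum: t=0:+1/24 = 1/24; 3j²(1 2 3; 0 -2 2) = Δ·Π!·Σ² = 1/21  (sign -1)
B: Δ: 0! 2! 4! / 7! → 1/105; sum: t=0:+1/8 = 1/8; 3j²(1 2 3; -1 0 1) = Δ·Π!·Σ² = 2/35  (sign +1)
I_A²/I_B² = (1/21)/(2/35) = 5/6

5/6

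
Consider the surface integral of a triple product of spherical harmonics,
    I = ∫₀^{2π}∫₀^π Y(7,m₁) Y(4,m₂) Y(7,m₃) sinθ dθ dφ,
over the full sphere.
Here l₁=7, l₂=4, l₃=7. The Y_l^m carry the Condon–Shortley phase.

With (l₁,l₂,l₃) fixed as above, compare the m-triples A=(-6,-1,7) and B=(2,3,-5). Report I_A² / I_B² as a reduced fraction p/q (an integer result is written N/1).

1859/1225

l's match ⇒ only the (l;m) 3-j factors differ between A and B.
A: triangle coeff Δ(7,4,7) = 1/58198140; Σ_t [3,3]: t=3:−1/522547200 = -1/522547200; (3j)²=143/5814 [(7 4 7; -6 -1 7)], sign=-1
B: triangle coeff Δ(7,4,7) = 1/58198140; Σ_t [3,4]: t=3:−1/11612160 t=4:+1/52254720 = -1/14929920; (3j)²=1225/75582 [(7 4 7; 2 3 -5)], sign=-1
I_A²/I_B² = (143/5814)/(1225/75582) = 1859/1225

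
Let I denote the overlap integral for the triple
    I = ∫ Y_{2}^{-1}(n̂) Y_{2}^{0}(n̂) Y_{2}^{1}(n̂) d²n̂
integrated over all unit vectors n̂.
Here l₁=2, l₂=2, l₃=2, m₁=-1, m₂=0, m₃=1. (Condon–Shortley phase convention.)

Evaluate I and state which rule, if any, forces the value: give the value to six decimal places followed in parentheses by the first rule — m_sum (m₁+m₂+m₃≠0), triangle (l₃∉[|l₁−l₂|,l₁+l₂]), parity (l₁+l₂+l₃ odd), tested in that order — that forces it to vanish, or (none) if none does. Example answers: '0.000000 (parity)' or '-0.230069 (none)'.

Checks pass: Σm=0; 6 even; l₃=2∈[0,4].
(2·2+1)(2·2+1)(2·2+1) = 125
Δ: 2! 2! 2! / 7! → 1/630
sum: t=0:+1/8 t=1:−1/1 t=2:+1/8 = -3/4
3j²(2 2 2; 0 0 0) = Δ·Π!·Σ² = 2/35  (sign -1)
sum: t=1:−1/2 t=2:+1/4 = -1/4
3j²(2 2 2; -1 0 1) = Δ·Π!·Σ² = 1/70  (sign +1)
combine: 4πI² = 125·2/35·1/70 = 5/49
take √, sign -1: I = -0.09011188
No selection rule forces the value: the integral is nonzero (none).

-0.090112 (none)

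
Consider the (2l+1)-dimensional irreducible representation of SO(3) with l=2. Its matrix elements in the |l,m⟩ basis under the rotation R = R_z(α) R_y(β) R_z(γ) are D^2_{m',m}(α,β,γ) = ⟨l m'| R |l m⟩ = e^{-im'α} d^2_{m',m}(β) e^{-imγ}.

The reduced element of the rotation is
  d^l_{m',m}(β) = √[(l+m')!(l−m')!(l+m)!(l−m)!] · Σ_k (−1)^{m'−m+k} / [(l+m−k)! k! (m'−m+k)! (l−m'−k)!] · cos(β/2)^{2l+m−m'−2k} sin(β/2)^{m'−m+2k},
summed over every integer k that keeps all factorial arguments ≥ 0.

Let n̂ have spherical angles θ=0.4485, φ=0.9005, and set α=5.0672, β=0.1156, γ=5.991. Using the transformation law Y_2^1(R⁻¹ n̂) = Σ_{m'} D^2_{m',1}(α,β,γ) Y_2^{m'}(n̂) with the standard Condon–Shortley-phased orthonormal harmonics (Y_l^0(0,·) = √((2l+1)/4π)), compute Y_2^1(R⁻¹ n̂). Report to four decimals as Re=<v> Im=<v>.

Re=0.2822 Im=-0.1750

Need the full column D^2_{m',1} for m'=−2..2 at α=5.0672, β=0.1156, γ=5.9910.
cos(β/2)=0.998330, sin(β/2)=0.057768
d^2_{-2,1}: single k=3 term ⇒ +0.000385;  D = -0.000207-0.000324i
d^2_{-1,1}: k∈[2..3] ⇒ +0.009978 -0.000011 = +0.009967;  D = +0.006008-0.007953i
d^2_{0,1}: k∈[1..2] ⇒ +0.140794 -0.000471 = +0.140323;  D = +0.134375+0.040419i
d^2_{1,1}: k∈[0..1] ⇒ +0.993337 -0.009978 = +0.983359;  D = +0.061543+0.981431i
d^2_{2,1}: single k=0 term ⇒ -0.114958;  D = +0.105086-0.046606i
Y_2^{m'}(θ=0.4485,φ=0.9005) and Σ D·Y over m':
  (-0.0002-0.0003i)·(-0.0166-0.0707i)  (+0.0060-0.0080i)·(+0.1875-0.2365i)  (+0.1344+0.0404i)·(+0.4529+0.0000i)  (+0.0615+0.9814i)·(-0.1875-0.2365i)  (+0.1051-0.0466i)·(-0.0166+0.0707i)
Y_2^1(R⁻¹ n̂) = +0.282250-0.174979i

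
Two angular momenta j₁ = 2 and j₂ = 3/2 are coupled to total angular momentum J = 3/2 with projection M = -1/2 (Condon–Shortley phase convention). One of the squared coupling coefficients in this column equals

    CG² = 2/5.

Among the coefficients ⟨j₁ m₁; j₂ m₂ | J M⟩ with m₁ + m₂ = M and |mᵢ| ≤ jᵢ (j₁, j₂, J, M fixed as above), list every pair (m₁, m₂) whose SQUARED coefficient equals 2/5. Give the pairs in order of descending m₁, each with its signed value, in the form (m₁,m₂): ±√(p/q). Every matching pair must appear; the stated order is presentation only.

Admissible pairs with m₁+m₂ = M = -1/2: (-2,3/2), (-1,1/2), (0,-1/2), (1,-3/2)
  (m₁,m₂)=(1,-3/2): CG² = 2/5, CG = +√(2/5)   ← matches the target
  (m₁,m₂)=(0,-1/2): CG² = 1/5, CG = −√(1/5)
  (m₁,m₂)=(-1,1/2): CG² = 0/1, CG = 0
  (m₁,m₂)=(-2,3/2): CG² = 2/5, CG = +√(2/5)   ← matches the target
Pairs with CG² = 2/5: (1,-3/2): +√(2/5); (-2,3/2): +√(2/5)

(1,-3/2): +√(2/5); (-2,3/2): +√(2/5)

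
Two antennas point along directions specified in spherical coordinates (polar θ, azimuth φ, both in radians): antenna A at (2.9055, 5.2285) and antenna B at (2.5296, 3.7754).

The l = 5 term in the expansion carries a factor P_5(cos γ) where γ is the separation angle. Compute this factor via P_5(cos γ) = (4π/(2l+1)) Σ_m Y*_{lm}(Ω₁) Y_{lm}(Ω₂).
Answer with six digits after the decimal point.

-0.382936

Addition theorem: P_5(cos γ) = (4π/11) Σ_m Y*_{lm}(Ω₁) Y_{lm}(Ω₂), m = −5…5:
  m=-5: Y*=+0.000173+0.000275i  Y=+0.029035-0.000797i  product +0.000005+0.000008i
  m=-4: Y*=+0.002024-0.003762i  Y=+0.107535+0.074577i  product +0.000498-0.000254i
  m=-3: Y*=-0.033229+0.000747i  Y=+0.107102+0.312048i  product -0.003792-0.010289i
  m=-2: Y*=+0.084890+0.142077i  Y=-0.138038+0.441261i  product -0.074411+0.017847i
  m=-1: Y*=+0.241455-0.425539i  Y=-0.155114+0.114003i  product +0.011060+0.093534i
  m=+0: Y*=-0.582712-0.000000i  Y=+0.346524+0.000000i  product -0.201924-0.000000i
  m=+1: Y*=-0.241455-0.425539i  Y=+0.155114+0.114003i  product +0.011060-0.093534i
  m=+2: Y*=+0.084890-0.142077i  Y=-0.138038-0.441261i  product -0.074411-0.017847i
  m=+3: Y*=+0.033229+0.000747i  Y=-0.107102+0.312048i  product -0.003792+0.010289i
  m=+4: Y*=+0.002024+0.003762i  Y=+0.107535-0.074577i  product +0.000498+0.000254i
  m=+5: Y*=-0.000173+0.000275i  Y=-0.029035-0.000797i  product +0.000005-0.000008i
Accumulated sum -0.335204-0.000000i; after 4π/(2l+1) scaling, -0.382936-0.000000i ⇒ P_5 = -0.382936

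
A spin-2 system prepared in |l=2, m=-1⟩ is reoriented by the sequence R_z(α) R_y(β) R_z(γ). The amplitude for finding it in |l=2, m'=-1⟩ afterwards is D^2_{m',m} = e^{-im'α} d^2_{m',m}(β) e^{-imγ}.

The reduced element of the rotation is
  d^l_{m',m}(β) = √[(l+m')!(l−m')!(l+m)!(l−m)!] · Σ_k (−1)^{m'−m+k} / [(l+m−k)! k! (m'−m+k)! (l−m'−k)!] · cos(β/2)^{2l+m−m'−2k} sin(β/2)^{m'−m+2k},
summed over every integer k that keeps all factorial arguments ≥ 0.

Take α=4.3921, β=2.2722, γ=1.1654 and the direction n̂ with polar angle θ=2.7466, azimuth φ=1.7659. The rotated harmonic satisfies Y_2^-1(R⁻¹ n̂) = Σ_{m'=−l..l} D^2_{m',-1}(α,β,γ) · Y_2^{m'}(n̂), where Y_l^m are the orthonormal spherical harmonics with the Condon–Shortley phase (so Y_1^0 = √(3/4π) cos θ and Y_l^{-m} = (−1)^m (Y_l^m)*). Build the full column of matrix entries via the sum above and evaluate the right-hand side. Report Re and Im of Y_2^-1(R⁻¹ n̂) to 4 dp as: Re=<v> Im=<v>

Need the full column D^2_{m',-1} for m'=−2..2 at α=4.3921, β=2.2722, γ=1.1654.
cos(β/2)=0.421135, sin(β/2)=0.906998
d^2_{-2,-1}: single k=1 term ⇒ +0.135488;  D = -0.117253-0.067887i
d^2_{-1,-1}: k∈[0..1] ⇒ +0.031455 -0.437700 = -0.406245;  D = -0.303890+0.269604i
d^2_{0,-1}: k∈[0..1] ⇒ -0.165938 +0.769690 = +0.603752;  D = +0.238110+0.554816i
d^2_{1,-1}: k∈[0..1] ⇒ +0.437700 -0.676745 = -0.239045;  D = +0.238180-0.020320i
d^2_{2,-1}: single k=0 term ⇒ -0.628449;  D = -0.146441+0.611149i
Y_2^{m'}(θ=2.7466,φ=1.7659) and Σ D·Y over m':
  (-0.1173-0.0679i)·(-0.0529+0.0218i)  (-0.3039+0.2696i)·(+0.0532+0.2692i)  (+0.2381+0.5548i)·(+0.4907+0.0000i)  (+0.2382-0.0203i)·(-0.0532+0.2692i)  (-0.1464+0.6111i)·(-0.0529-0.0218i)
Y_2^-1(R⁻¹ n̂) = +0.049620+0.241870i

Re=0.0496 Im=0.2419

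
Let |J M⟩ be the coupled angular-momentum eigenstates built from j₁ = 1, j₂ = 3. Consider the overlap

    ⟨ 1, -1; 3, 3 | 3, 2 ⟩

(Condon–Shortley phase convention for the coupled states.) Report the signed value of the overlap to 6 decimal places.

−√(1/4) = -0.500000

triangle: 1!×1!×5!/8! = 120/40320
(j±m)!: 0!×2!×6!×0!×5!×1! = 172800
prefactor² = (2J+1)×Δ×N² = 3600
  k=1: −1/(1!×0!×1!×5!×0!×0!) = -1/120
Σ = -1/120  ⇒  CG² = 3600×(-1/120)² = 1/4
CG = −√(1/4) = -0.500000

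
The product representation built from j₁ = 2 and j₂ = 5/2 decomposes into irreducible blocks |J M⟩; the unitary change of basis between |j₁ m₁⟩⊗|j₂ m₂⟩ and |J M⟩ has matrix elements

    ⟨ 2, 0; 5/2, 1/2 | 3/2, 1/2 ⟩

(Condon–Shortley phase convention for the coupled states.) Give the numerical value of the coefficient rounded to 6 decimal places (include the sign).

triangle: 3!·1!·2!/7! = 12/5040
(j±m)!: 2!·2!·3!·2!·2!·1! = 96
prefactor² = (2J+1)·Δ·N² = 32/35
  k=1: −1/(1!·2!·1!·2!·0!·0!) = -1/4
  k=2: +1/(2!·1!·0!·1!·1!·1!) = 1/2
Σ = 1/4  ⇒  CG² = 32/35·(1/4)² = 2/35
CG = +√(2/35) = +0.239046

+√(2/35) = +0.239046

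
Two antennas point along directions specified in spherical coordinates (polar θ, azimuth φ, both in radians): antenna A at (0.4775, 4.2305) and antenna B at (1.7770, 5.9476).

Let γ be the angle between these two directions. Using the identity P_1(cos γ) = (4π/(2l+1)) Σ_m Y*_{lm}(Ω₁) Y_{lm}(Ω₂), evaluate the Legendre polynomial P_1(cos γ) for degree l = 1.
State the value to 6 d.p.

-0.247420

Summing Y*_{l m}(θ₁,φ₁)·Y_{l m}(θ₂,φ₂) over m ∈ [−1, 1]; prefactor 4π/(2·1+1) = 4.188790:
  [-1]  conj(Y_{1,-1})(Ω₁) = -0.07359 - 0.14069j ; Y_{1,-1}(Ω₂) = 0.31931 + 0.11137j ; Δ = -0.00783 - 0.05312j
  [+0]  conj(Y_{1,0})(Ω₁) = 0.43395 + 0.00000j ; Y_{1,0}(Ω₂) = -0.10004 + 0.00000j ; Δ = -0.04341 + 0.00000j
  [+1]  conj(Y_{1,1})(Ω₁) = 0.07359 - 0.14069j ; Y_{1,1}(Ω₂) = -0.31931 + 0.11137j ; Δ = -0.00783 + 0.05312j
Total Σ_m = -0.05907 + 0.00000j. Multiply by 4.188790: -0.24742 + 0.00000j. P_1(cos γ) = -0.247420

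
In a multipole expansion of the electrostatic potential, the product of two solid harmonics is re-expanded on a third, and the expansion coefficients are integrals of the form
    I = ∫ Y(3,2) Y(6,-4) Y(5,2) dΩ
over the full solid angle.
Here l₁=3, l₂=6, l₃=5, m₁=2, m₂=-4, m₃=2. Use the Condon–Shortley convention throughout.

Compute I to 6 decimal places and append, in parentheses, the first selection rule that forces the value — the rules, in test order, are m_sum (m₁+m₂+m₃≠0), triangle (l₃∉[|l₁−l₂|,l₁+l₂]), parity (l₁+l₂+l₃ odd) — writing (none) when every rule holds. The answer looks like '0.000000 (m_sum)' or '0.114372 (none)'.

0.088266 (none)

Rules hold: Σm=0, L=14 even, 3≤5≤9.
N = 7·13·11 = 1001
Δ = 4!·2!·8!/15! = 1/675675
Racah Σ t=1..3: t=1:−1/8640 t=2:+1/2304 t=3:−1/8640 = 7/34560
⇒ 3j(3 6 5; 0 0 0)² = 7/429, sgn -1
Racah Σ t=0..1: t=0:+1/34560 t=1:−1/60480 = 1/80640
⇒ 3j(3 6 5; 2 -4 2)² = 6/1001, sgn -1
4πI² = N·(3j₀)²·(3jₘ)² = 14/143
I = +1·√(0.0979021/4π) = 0.08826552
No selection rule forces the value: the integral is nonzero (none).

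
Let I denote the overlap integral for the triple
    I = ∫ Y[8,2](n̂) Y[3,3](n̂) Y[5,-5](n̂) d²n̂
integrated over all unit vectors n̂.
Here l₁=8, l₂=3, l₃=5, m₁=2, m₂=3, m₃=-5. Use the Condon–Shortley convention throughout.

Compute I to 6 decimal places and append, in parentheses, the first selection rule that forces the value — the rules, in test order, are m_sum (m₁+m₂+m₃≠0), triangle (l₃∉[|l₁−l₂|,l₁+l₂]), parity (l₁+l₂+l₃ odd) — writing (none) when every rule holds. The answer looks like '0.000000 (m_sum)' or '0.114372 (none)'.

0.004198 (none)

Checks pass: Σm=0; 16 even; l₃=5∈[5,11].
(2·8+1)(2·3+1)(2·5+1) = 1309
Δ: 6! 10! 0! / 17! → 1/136136
sum: t=3:−1/518400 = -1/518400
3j²(8 3 5; 0 0 0) = Δ·Π!·Σ² = 56/2431  (sign +1)
sum: t=6:+1/2612736000 = 1/2612736000
3j²(8 3 5; 2 3 -5) = Δ·Π!·Σ² = 1/136136  (sign +1)
combine: 4πI² = 1309·56/2431·1/136136 = 7/31603
take √, sign +1: I = 0.00419836
No selection rule forces the value: the integral is nonzero (none).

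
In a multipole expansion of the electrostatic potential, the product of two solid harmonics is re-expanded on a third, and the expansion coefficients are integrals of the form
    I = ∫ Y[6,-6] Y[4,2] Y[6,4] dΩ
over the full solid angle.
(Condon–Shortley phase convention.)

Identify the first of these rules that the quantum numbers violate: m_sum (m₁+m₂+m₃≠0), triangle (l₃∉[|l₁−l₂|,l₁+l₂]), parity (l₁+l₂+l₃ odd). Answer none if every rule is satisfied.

azimuthal sum: -6 + 2 + 4 = 0  ✓
2 ≤ 6 ≤ 10 (triangle on l)  ✓
L = 6 + 4 + 6 = 16 (even)  ✓

none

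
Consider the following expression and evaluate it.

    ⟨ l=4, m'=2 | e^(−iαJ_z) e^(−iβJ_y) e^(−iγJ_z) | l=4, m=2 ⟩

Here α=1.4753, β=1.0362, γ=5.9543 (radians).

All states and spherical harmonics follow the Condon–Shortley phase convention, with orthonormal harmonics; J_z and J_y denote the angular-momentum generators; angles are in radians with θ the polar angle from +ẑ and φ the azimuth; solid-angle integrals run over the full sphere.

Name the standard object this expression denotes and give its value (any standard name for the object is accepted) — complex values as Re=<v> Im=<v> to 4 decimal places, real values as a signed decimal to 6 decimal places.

Wigner D-matrix element, Re=0.2821 Im=0.3204

This is a Wigner D-matrix element — the rotation-matrix element ⟨l m'| R(α,β,γ) |l m⟩ in the angular-momentum basis.
First d^4_{2,2}(β=1.0362), then the phase factors e^{-i(2)α} and e^{-i(2)γ}:
Half-angle: c=0.868762, s=0.495230. N=√(720·2·720·2)=1440.000000
k∈{0,1,2} keeps every argument non-negative
  k=0: (−1)^0·1440.0000/(1440)·0.8688^8·0.4952^0 = +0.324493
  k=1: (−1)^1·1440.0000/(120)·0.8688^6·0.4952^2 = -1.265318
  k=2: (−1)^2·1440.0000/(96)·0.8688^4·0.4952^4 = +0.513953
d^4_{2,2}(1.0362) = +0.324493 -1.265318 +0.513953 = -0.426873
D = (-0.981816-0.189834i)·(-0.426873)·(+0.791357+0.611354i) = +0.282125+0.320352i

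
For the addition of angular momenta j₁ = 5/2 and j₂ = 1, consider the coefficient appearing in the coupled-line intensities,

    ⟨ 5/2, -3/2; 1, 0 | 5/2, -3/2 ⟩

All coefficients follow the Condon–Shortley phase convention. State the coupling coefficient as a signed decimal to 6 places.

−√(9/35) = -0.507093

j₁+j₂−J=1  J+j₁−j₂=4  J−j₁+j₂=1  j₁+j₂+J+1=7
(j₁±m₁, j₂±m₂, J±M) = (1,4,1,1,1,4)
P² = 576/35
sum k=0..1:
  [0] +1/24 = 1/24
  [1] −1/6 = -1/6
S = -1/8
C² = P²·S² = 9/35 ; C = -0.507093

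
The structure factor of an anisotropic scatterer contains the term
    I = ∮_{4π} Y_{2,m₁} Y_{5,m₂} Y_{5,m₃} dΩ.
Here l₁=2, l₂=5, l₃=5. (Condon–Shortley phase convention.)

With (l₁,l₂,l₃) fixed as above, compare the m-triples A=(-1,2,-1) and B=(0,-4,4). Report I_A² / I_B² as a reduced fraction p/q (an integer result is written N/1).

7/6

Same 2,5,5: normalisation and zero-m 3j drop out of the ratio.
A: Δ: 2! 2! 8! / 13! → 1/38610; sum: t=1:−1/2880 t=2:+1/1440 = 1/2880; 3j²(2 5 5; -1 2 -1) = Δ·Π!·Σ² = 7/715  (sign +1)
B: Δ: 2! 2! 8! / 13! → 1/38610; sum: t=0:+1/20160 t=1:−1/40320 = 1/40320; 3j²(2 5 5; 0 -4 4) = Δ·Π!·Σ² = 6/715  (sign -1)
I_A²/I_B² = (7/715)/(6/715) = 7/6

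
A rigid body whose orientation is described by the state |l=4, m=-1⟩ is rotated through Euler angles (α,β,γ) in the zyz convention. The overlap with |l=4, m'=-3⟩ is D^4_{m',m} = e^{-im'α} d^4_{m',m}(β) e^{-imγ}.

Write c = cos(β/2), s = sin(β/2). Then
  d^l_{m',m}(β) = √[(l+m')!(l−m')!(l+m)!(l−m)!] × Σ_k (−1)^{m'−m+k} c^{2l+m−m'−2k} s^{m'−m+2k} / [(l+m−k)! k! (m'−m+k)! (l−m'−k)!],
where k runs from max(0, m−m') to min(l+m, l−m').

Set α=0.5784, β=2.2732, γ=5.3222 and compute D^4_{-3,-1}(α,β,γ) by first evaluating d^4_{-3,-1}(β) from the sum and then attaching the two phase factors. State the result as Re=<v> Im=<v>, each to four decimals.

Split into d^4_{-3,-1}(β=2.2732) × two z-phases.
c=cos(2.273200/2)=0.420681, s=sin(2.273200/2)=0.907208; N=√[1·5040·6·120]=1904.940944
k: max(0,(-1)−(-3))=2 … min(4+(-1),4−(-3))=3
  k=2: (−1)^0·1904.9409/(240)·0.4207^6·0.9072^2 = +0.036208
  k=3: (−1)^1·1904.9409/(144)·0.4207^4·0.9072^4 = -0.280647
d^4_{-3,-1}(2.2732) = +0.036208 -0.280647 = -0.244439
Phases: e^{-i·(-3)·0.5784}=-0.163664+0.986516i, e^{-i·(-1)·5.3222}=+0.572713-0.819756i ⇒ D=-0.174767-0.170901i

Re=-0.1748 Im=-0.1709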